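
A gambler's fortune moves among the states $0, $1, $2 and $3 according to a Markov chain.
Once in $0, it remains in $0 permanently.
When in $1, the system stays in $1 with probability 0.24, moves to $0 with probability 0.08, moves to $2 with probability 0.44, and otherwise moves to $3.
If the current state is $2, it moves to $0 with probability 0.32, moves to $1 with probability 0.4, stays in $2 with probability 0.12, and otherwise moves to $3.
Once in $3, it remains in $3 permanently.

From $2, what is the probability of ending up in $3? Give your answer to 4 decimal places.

Let h(s) be the probability of absorption at $3 starting from transient state s. Then h($3) = 1 and h($0) = 0. By first-step analysis:
h($1) = 0.08·0 + 0.24·h($1) + 0.44·h($2) + 0.24·1
h($2) = 0.32·0 + 0.4·h($1) + 0.12·h($2) + 0.16·1
Solving: h($1) = 0.5714, h($2) = 0.4416.
Starting from $2, the probability is 0.4416.

0.4416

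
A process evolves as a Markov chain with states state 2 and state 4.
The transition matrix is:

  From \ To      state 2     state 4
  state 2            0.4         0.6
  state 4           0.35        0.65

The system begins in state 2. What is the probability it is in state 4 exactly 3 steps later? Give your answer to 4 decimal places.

0.6315

Propagate the distribution vector 3 steps from state 2.
After 0 steps: (1.0000, 0.0000)
After 1 step: (0.4000, 0.6000)
After 2 steps: (0.3700, 0.6300)
After 3 steps: (0.3685, 0.6315)
P(in state 4 after 3 steps) = 0.6315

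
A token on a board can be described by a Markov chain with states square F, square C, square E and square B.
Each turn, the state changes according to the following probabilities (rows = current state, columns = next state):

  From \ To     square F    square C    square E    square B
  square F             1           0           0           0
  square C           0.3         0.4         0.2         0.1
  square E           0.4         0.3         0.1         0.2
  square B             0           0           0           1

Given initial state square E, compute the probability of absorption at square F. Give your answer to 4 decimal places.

Let h(s) be the probability of absorption at square F starting from transient state s. Then h(square F) = 1 and h(square B) = 0. By first-step analysis:
h(square C) = 0.3·1 + 0.4·h(square C) + 0.2·h(square E) + 0.1·0
h(square E) = 0.4·1 + 0.3·h(square C) + 0.1·h(square E) + 0.2·0
Solving: h(square C) = 0.7292, h(square E) = 0.6875.
Starting from square E, the probability is 0.6875.

0.6875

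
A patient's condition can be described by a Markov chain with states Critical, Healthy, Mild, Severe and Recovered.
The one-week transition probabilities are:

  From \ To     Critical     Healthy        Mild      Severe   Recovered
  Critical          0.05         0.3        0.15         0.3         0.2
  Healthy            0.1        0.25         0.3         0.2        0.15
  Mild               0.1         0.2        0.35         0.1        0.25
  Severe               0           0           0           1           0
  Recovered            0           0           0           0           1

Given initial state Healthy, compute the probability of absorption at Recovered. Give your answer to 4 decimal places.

Let h(s) be the probability of absorption at Recovered starting from transient state s. Then h(Recovered) = 1 and h(Severe) = 0. By first-step analysis:
h(Critical) = 0.05·h(Critical) + 0.3·h(Healthy) + 0.15·h(Mild) + 0.3·0 + 0.2·1
h(Healthy) = 0.1·h(Critical) + 0.25·h(Healthy) + 0.3·h(Mild) + 0.2·0 + 0.15·1
h(Mild) = 0.1·h(Critical) + 0.2·h(Healthy) + 0.35·h(Mild) + 0.1·0 + 0.25·1
Solving: h(Critical) = 0.4675, h(Healthy) = 0.5074, h(Mild) = 0.6127.
Starting from Healthy, the probability is 0.5074.

0.5074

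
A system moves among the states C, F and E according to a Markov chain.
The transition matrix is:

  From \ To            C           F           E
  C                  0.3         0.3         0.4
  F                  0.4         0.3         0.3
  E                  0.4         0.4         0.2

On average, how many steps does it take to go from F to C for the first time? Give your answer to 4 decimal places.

Let t(s) be the expected number of steps to first reach C from state s, with t(C) = 0. Conditioning on the first step:
t(F) = 1 + 0.3·t(F) + 0.3·t(E)
t(E) = 1 + 0.4·t(F) + 0.2·t(E)
Solving: t(F) = 2.5000, t(E) = 2.5000.
Expected steps from F to C: 2.5000.

2.5000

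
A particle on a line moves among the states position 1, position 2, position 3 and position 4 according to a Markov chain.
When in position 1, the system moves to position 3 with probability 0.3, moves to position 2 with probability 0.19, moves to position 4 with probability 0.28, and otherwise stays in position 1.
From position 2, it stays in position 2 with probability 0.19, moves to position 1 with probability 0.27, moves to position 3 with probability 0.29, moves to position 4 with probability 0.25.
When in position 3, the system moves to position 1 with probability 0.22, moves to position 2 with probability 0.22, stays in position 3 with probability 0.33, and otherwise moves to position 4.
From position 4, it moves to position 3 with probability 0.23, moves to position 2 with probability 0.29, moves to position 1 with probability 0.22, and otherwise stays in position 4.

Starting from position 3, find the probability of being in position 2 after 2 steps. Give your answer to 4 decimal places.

Propagate the distribution vector 2 steps from position 3.
After 0 steps: (0.0000, 0.0000, 1.0000, 0.0000)
After 1 step: (0.2200, 0.2200, 0.3300, 0.2300)
After 2 steps: (0.2332, 0.2229, 0.2916, 0.2523)
P(in position 2 after 2 steps) = 0.2229

0.2229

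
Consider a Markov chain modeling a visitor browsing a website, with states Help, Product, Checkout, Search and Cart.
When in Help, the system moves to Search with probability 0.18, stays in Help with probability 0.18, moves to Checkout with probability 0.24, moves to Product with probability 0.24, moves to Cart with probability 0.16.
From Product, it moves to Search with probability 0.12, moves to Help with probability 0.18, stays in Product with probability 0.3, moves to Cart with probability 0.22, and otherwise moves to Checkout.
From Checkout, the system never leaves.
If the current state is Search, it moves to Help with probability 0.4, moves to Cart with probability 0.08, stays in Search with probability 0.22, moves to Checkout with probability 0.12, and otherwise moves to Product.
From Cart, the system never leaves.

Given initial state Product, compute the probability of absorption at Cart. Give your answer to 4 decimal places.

Let h(s) be the probability of absorption at Cart starting from transient state s. Then h(Cart) = 1 and h(Checkout) = 0. By first-step analysis:
h(Help) = 0.18·h(Help) + 0.24·h(Product) + 0.24·0 + 0.18·h(Search) + 0.16·1
h(Product) = 0.18·h(Help) + 0.3·h(Product) + 0.18·0 + 0.12·h(Search) + 0.22·1
h(Search) = 0.4·h(Help) + 0.18·h(Product) + 0.12·0 + 0.22·h(Search) + 0.08·1
Solving: h(Help) = 0.4401, h(Product) = 0.5037, h(Search) = 0.4445.
Starting from Product, the probability is 0.5037.

0.5037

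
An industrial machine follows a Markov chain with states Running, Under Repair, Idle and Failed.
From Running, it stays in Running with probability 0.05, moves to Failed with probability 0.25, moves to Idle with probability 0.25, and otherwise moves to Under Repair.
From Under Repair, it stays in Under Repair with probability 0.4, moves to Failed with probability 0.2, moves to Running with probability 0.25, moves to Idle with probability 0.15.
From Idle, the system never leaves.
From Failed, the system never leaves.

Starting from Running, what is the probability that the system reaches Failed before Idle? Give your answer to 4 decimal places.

0.5246

Let h(s) be the probability of absorption at Failed starting from transient state s. Then h(Failed) = 1 and h(Idle) = 0. By first-step analysis:
h(Running) = 0.05·h(Running) + 0.45·h(Under Repair) + 0.25·0 + 0.25·1
h(Under Repair) = 0.25·h(Running) + 0.4·h(Under Repair) + 0.15·0 + 0.2·1
Solving: h(Running) = 0.5246, h(Under Repair) = 0.5519.
Starting from Running, the probability is 0.5246.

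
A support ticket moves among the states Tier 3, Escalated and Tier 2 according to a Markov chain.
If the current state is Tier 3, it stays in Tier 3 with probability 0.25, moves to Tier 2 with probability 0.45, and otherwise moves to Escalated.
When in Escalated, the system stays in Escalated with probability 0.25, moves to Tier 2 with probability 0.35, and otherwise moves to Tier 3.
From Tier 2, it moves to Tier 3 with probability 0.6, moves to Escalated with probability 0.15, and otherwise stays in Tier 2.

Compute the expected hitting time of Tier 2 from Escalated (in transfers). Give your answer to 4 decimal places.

Let t(s) be the expected number of transfers to first reach Tier 2 from state s, with t(Tier 2) = 0. Conditioning on the first transfer:
t(Tier 3) = 1 + 0.25·t(Tier 3) + 0.3·t(Escalated)
t(Escalated) = 1 + 0.4·t(Tier 3) + 0.25·t(Escalated)
Solving: t(Tier 3) = 2.3729, t(Escalated) = 2.5989.
Expected transfers from Escalated to Tier 2: 2.5989.

2.5989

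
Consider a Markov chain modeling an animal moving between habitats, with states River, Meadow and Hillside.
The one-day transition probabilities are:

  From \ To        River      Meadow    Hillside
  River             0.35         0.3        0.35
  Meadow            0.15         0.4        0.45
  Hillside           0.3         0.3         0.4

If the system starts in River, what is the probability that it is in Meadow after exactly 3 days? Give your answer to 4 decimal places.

0.3330

Propagate the distribution vector 3 days from River.
After 0 days: (1.0000, 0.0000, 0.0000)
After 1 day: (0.3500, 0.3000, 0.3500)
After 2 days: (0.2725, 0.3300, 0.3975)
After 3 days: (0.2641, 0.3330, 0.4029)
P(in Meadow after 3 days) = 0.3330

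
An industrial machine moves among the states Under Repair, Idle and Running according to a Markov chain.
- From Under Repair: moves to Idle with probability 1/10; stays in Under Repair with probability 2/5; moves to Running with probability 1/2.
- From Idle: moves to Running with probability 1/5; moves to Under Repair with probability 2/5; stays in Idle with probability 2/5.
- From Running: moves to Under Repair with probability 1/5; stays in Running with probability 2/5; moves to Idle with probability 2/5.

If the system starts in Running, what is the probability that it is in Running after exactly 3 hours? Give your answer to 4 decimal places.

Propagate the distribution vector 3 hours from Running.
After 0 hours: (0.0000, 0.0000, 1.0000)
After 1 hour: (0.2000, 0.4000, 0.4000)
After 2 hours: (0.3200, 0.3400, 0.3400)
After 3 hours: (0.3320, 0.3040, 0.3640)
P(in Running after 3 hours) = 0.3640

0.3640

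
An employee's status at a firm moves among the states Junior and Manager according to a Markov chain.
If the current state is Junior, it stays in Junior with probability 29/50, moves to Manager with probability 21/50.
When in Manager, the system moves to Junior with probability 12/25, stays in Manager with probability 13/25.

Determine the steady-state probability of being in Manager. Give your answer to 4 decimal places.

0.4667

Let the stationary distribution be π with π = πP and π_1 + π_2 = 1.
π_1 = 0.58·π_1 + 0.48·π_2
Solving with the normalization constraint gives π = (0.5333, 0.4667).
So the stationary probability of Manager is 0.4667.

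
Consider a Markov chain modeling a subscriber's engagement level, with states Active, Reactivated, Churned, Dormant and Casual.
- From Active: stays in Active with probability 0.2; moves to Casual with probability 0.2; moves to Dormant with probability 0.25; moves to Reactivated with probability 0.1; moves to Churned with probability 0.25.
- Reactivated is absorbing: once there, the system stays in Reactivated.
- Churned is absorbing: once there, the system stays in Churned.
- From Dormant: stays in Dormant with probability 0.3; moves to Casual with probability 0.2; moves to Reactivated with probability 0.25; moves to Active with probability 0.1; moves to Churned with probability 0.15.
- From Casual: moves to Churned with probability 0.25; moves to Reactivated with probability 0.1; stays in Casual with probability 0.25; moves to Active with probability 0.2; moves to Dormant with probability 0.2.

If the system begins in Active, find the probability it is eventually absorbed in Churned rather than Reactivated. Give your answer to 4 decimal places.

Let h(s) be the probability of absorption at Churned starting from transient state s. Then h(Churned) = 1 and h(Reactivated) = 0. By first-step analysis:
h(Active) = 0.2·h(Active) + 0.1·0 + 0.25·1 + 0.25·h(Dormant) + 0.2·h(Casual)
h(Dormant) = 0.1·h(Active) + 0.25·0 + 0.15·1 + 0.3·h(Dormant) + 0.2·h(Casual)
h(Casual) = 0.2·h(Active) + 0.1·0 + 0.25·1 + 0.2·h(Dormant) + 0.25·h(Casual)
Solving: h(Active) = 0.6199, h(Dormant) = 0.4820, h(Casual) = 0.6272.
Starting from Active, the probability is 0.6199.

0.6199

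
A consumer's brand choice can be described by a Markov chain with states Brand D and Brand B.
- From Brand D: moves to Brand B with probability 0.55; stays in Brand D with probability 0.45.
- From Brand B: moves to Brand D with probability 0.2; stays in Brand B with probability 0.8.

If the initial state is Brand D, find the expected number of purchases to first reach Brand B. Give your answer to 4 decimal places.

Let t(s) be the expected number of purchases to first reach Brand B from state s, with t(Brand B) = 0. Conditioning on the first purchase:
t(Brand D) = 1 + 0.45·t(Brand D)
Solving: t(Brand D) = 1.8182.
Expected purchases from Brand D to Brand B: 1.8182.

1.8182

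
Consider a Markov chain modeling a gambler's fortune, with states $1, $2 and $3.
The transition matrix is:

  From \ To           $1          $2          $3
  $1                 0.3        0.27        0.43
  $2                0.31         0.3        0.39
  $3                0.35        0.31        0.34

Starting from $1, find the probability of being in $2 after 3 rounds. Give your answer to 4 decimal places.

Propagate the distribution vector 3 rounds from $1.
After 0 rounds: (1.0000, 0.0000, 0.0000)
After 1 round: (0.3000, 0.2700, 0.4300)
After 2 rounds: (0.3242, 0.2953, 0.3805)
After 3 rounds: (0.3220, 0.2941, 0.3839)
P(in $2 after 3 rounds) = 0.2941

0.2941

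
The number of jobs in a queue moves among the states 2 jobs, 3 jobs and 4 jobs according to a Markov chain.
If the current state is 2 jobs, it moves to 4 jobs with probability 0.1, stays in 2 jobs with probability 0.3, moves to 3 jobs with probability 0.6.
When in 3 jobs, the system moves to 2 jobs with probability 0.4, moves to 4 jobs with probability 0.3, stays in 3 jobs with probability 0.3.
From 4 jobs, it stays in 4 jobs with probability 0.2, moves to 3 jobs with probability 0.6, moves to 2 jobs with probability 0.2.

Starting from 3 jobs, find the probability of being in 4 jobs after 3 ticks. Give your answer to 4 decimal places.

0.2210

Propagate the distribution vector 3 ticks from 3 jobs.
After 0 ticks: (0.0000, 1.0000, 0.0000)
After 1 tick: (0.4000, 0.3000, 0.3000)
After 2 ticks: (0.3000, 0.5100, 0.1900)
After 3 ticks: (0.3320, 0.4470, 0.2210)
P(in 4 jobs after 3 ticks) = 0.2210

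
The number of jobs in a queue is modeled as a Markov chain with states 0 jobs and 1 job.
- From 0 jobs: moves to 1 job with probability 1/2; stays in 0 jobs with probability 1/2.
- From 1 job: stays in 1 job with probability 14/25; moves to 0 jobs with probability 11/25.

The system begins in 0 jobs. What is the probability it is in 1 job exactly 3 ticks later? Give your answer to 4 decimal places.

0.5318

Propagate the distribution vector 3 ticks from 0 jobs.
After 0 ticks: (1.0000, 0.0000)
After 1 tick: (0.5000, 0.5000)
After 2 ticks: (0.4700, 0.5300)
After 3 ticks: (0.4682, 0.5318)
P(in 1 job after 3 ticks) = 0.5318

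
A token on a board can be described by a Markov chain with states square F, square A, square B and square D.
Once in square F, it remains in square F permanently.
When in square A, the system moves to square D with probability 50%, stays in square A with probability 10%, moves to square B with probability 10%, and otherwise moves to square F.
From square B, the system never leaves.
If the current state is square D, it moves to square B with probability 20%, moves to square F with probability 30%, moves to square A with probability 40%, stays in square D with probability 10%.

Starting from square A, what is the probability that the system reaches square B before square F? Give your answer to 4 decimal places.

Let h(s) be the probability of absorption at square B starting from transient state s. Then h(square B) = 1 and h(square F) = 0. By first-step analysis:
h(square A) = 0.3·0 + 0.1·h(square A) + 0.1·1 + 0.5·h(square D)
h(square D) = 0.3·0 + 0.4·h(square A) + 0.2·1 + 0.1·h(square D)
Solving: h(square A) = 0.3115, h(square D) = 0.3607.
Starting from square A, the probability is 0.3115.

0.3115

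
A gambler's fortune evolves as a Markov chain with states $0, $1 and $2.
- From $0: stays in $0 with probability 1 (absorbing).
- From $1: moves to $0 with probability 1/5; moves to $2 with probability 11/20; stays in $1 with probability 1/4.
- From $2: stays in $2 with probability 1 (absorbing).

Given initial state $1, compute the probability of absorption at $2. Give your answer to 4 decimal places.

0.7333

Let h(s) be the probability of absorption at $2 starting from transient state s. Then h($2) = 1 and h($0) = 0. By first-step analysis:
h($1) = 0.2·0 + 0.25·h($1) + 0.55·1
Solving: h($1) = 0.7333.
Starting from $1, the probability is 0.7333.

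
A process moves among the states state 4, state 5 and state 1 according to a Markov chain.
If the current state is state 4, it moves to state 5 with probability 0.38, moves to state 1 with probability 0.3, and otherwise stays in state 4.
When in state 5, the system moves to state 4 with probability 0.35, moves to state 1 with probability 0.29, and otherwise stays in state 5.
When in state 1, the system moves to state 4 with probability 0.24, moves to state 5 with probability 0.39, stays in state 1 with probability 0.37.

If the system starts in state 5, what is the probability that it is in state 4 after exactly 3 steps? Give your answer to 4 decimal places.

Propagate the distribution vector 3 steps from state 5.
After 0 steps: (0.0000, 1.0000, 0.0000)
After 1 step: (0.3500, 0.3600, 0.2900)
After 2 steps: (0.3076, 0.3757, 0.3167)
After 3 steps: (0.3059, 0.3757, 0.3184)
P(in state 4 after 3 steps) = 0.3059

0.3059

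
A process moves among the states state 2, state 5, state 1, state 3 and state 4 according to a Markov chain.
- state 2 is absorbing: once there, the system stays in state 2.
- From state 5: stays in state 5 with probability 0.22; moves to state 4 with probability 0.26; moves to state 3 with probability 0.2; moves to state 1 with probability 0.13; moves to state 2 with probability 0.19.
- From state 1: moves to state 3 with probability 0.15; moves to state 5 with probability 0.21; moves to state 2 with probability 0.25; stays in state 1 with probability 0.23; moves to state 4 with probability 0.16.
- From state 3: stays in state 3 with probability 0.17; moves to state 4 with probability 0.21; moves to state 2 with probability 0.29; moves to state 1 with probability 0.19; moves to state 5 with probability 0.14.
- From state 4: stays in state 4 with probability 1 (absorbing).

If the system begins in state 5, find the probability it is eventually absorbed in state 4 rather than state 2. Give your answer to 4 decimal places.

Let h(s) be the probability of absorption at state 4 starting from transient state s. Then h(state 4) = 1 and h(state 2) = 0. By first-step analysis:
h(state 5) = 0.19·0 + 0.22·h(state 5) + 0.13·h(state 1) + 0.2·h(state 3) + 0.26·1
h(state 1) = 0.25·0 + 0.21·h(state 5) + 0.23·h(state 1) + 0.15·h(state 3) + 0.16·1
h(state 3) = 0.29·0 + 0.14·h(state 5) + 0.19·h(state 1) + 0.17·h(state 3) + 0.21·1
Solving: h(state 5) = 0.5187, h(state 1) = 0.4350, h(state 3) = 0.4401.
Starting from state 5, the probability is 0.5187.

0.5187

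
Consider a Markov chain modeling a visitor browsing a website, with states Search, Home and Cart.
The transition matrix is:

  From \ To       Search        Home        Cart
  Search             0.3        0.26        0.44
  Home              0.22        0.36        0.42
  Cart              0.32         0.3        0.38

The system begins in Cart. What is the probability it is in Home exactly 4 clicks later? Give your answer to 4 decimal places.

Propagate the distribution vector 4 clicks from Cart.
After 0 clicks: (0.0000, 0.0000, 1.0000)
After 1 click: (0.3200, 0.3000, 0.3800)
After 2 clicks: (0.2836, 0.3052, 0.4112)
After 3 clicks: (0.2838, 0.3070, 0.4092)
After 4 clicks: (0.2836, 0.3071, 0.4093)
P(in Home after 4 clicks) = 0.3071

0.3071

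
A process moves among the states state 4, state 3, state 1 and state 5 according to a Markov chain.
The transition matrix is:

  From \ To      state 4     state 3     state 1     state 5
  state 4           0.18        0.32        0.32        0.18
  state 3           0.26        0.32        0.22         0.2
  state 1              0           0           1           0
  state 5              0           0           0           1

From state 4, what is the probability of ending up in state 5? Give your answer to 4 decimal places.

Let h(s) be the probability of absorption at state 5 starting from transient state s. Then h(state 5) = 1 and h(state 1) = 0. By first-step analysis:
h(state 4) = 0.18·h(state 4) + 0.32·h(state 3) + 0.32·0 + 0.18·1
h(state 3) = 0.26·h(state 4) + 0.32·h(state 3) + 0.22·0 + 0.2·1
Solving: h(state 4) = 0.3929, h(state 3) = 0.4444.
Starting from state 4, the probability is 0.3929.

0.3929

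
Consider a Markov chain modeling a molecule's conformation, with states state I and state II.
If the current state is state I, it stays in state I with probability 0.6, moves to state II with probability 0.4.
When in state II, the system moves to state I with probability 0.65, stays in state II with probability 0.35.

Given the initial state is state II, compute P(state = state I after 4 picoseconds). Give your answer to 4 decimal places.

Propagate the distribution vector 4 picoseconds from state II.
After 0 picoseconds: (0.0000, 1.0000)
After 1 picosecond: (0.6500, 0.3500)
After 2 picoseconds: (0.6175, 0.3825)
After 3 picoseconds: (0.6191, 0.3809)
After 4 picoseconds: (0.6190, 0.3810)
P(in state I after 4 picoseconds) = 0.6190

0.6190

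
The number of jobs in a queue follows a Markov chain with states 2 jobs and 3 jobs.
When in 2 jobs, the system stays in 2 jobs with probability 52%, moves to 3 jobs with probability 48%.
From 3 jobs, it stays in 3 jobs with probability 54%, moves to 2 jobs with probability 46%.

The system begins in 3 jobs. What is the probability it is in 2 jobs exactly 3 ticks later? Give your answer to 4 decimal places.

0.4893

Propagate the distribution vector 3 ticks from 3 jobs.
After 0 ticks: (0.0000, 1.0000)
After 1 tick: (0.4600, 0.5400)
After 2 ticks: (0.4876, 0.5124)
After 3 ticks: (0.4893, 0.5107)
P(in 2 jobs after 3 ticks) = 0.4893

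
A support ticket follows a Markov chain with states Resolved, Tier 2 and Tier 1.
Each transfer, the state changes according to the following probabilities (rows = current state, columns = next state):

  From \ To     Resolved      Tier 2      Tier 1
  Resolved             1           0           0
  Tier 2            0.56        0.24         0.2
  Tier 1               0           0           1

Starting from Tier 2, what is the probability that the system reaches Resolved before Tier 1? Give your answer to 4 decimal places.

Let h(s) be the probability of absorption at Resolved starting from transient state s. Then h(Resolved) = 1 and h(Tier 1) = 0. By first-step analysis:
h(Tier 2) = 0.56·1 + 0.24·h(Tier 2) + 0.2·0
Solving: h(Tier 2) = 0.7368.
Starting from Tier 2, the probability is 0.7368.

0.7368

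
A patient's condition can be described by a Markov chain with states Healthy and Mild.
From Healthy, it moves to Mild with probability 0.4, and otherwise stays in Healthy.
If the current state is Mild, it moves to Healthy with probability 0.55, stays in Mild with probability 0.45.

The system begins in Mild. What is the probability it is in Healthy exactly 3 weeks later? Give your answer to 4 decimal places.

0.5789

Propagate the distribution vector 3 weeks from Mild.
After 0 weeks: (0.0000, 1.0000)
After 1 week: (0.5500, 0.4500)
After 2 weeks: (0.5775, 0.4225)
After 3 weeks: (0.5789, 0.4211)
P(in Healthy after 3 weeks) = 0.5789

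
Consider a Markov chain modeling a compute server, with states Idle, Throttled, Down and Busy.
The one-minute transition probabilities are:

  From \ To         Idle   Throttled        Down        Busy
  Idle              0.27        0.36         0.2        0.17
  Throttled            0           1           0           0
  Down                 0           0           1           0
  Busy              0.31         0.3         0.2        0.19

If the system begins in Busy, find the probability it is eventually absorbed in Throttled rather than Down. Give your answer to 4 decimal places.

0.6138

Let h(s) be the probability of absorption at Throttled starting from transient state s. Then h(Throttled) = 1 and h(Down) = 0. By first-step analysis:
h(Idle) = 0.27·h(Idle) + 0.36·1 + 0.2·0 + 0.17·h(Busy)
h(Busy) = 0.31·h(Idle) + 0.3·1 + 0.2·0 + 0.19·h(Busy)
Solving: h(Idle) = 0.6361, h(Busy) = 0.6138.
Starting from Busy, the probability is 0.6138.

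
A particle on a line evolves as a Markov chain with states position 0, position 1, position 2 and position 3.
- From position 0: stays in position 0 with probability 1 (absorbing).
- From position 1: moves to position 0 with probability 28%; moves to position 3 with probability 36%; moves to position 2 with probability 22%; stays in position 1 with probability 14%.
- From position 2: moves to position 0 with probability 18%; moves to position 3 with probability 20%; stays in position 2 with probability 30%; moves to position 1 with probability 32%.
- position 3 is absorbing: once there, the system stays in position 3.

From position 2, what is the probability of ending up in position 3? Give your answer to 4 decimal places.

0.5403

Let h(s) be the probability of absorption at position 3 starting from transient state s. Then h(position 3) = 1 and h(position 0) = 0. By first-step analysis:
h(position 1) = 0.28·0 + 0.14·h(position 1) + 0.22·h(position 2) + 0.36·1
h(position 2) = 0.18·0 + 0.32·h(position 1) + 0.3·h(position 2) + 0.2·1
Solving: h(position 1) = 0.5568, h(position 2) = 0.5403.
Starting from position 2, the probability is 0.5403.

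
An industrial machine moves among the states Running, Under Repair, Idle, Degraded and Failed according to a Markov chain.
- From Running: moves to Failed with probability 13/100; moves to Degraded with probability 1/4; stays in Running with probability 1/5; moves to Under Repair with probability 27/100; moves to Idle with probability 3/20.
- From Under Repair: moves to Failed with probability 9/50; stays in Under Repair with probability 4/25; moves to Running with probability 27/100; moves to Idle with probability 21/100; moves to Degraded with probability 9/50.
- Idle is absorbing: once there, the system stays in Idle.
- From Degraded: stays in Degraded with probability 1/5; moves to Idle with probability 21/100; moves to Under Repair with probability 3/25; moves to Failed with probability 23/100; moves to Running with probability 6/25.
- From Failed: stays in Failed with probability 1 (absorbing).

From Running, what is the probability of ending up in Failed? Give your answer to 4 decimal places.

0.4806

Let h(s) be the probability of absorption at Failed starting from transient state s. Then h(Failed) = 1 and h(Idle) = 0. By first-step analysis:
h(Running) = 0.2·h(Running) + 0.27·h(Under Repair) + 0.15·0 + 0.25·h(Degraded) + 0.13·1
h(Under Repair) = 0.27·h(Running) + 0.16·h(Under Repair) + 0.21·0 + 0.18·h(Degraded) + 0.18·1
h(Degraded) = 0.24·h(Running) + 0.12·h(Under Repair) + 0.21·0 + 0.2·h(Degraded) + 0.23·1
Solving: h(Running) = 0.4806, h(Under Repair) = 0.4766, h(Degraded) = 0.5032.
Starting from Running, the probability is 0.4806.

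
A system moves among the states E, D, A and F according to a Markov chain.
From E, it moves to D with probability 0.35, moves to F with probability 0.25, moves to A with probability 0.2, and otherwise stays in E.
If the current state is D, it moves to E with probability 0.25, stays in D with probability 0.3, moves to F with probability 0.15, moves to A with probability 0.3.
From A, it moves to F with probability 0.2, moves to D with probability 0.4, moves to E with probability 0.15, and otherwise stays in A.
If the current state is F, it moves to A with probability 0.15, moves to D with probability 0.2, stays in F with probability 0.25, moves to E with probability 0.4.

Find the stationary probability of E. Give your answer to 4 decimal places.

0.2455

Let the stationary distribution be π with π = πP and π_1 + π_2 + π_3 + π_4 = 1.
π_1 = 0.2·π_1 + 0.25·π_2 + 0.15·π_3 + 0.4·π_4
π_2 = 0.35·π_1 + 0.3·π_2 + 0.4·π_3 + 0.2·π_4
π_3 = 0.2·π_1 + 0.3·π_2 + 0.25·π_3 + 0.15·π_4
Solving with the normalization constraint gives π = (0.2455, 0.3149, 0.2328, 0.2069).
So the stationary probability of E is 0.2455.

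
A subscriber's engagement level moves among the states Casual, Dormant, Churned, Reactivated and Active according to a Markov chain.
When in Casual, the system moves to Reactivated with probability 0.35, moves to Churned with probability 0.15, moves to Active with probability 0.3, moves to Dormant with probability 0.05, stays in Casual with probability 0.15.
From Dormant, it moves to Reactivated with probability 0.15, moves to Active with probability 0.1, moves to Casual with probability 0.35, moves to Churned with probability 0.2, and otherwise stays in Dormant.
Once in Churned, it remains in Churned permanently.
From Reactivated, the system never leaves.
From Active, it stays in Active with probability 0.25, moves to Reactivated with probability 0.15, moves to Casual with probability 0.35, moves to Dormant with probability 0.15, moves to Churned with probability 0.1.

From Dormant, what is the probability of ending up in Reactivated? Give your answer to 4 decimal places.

Let h(s) be the probability of absorption at Reactivated starting from transient state s. Then h(Reactivated) = 1 and h(Churned) = 0. By first-step analysis:
h(Casual) = 0.15·h(Casual) + 0.05·h(Dormant) + 0.15·0 + 0.35·1 + 0.3·h(Active)
h(Dormant) = 0.35·h(Casual) + 0.2·h(Dormant) + 0.2·0 + 0.15·1 + 0.1·h(Active)
h(Active) = 0.35·h(Casual) + 0.15·h(Dormant) + 0.1·0 + 0.15·1 + 0.25·h(Active)
Solving: h(Casual) = 0.6635, h(Dormant) = 0.5554, h(Active) = 0.6207.
Starting from Dormant, the probability is 0.5554.

0.5554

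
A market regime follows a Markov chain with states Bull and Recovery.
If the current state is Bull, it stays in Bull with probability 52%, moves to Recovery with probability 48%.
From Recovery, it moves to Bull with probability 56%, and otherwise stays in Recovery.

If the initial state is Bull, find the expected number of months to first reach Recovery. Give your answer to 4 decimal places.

2.0833

Let t(s) be the expected number of months to first reach Recovery from state s, with t(Recovery) = 0. Conditioning on the first month:
t(Bull) = 1 + 0.52·t(Bull)
Solving: t(Bull) = 2.0833.
Expected months from Bull to Recovery: 2.0833.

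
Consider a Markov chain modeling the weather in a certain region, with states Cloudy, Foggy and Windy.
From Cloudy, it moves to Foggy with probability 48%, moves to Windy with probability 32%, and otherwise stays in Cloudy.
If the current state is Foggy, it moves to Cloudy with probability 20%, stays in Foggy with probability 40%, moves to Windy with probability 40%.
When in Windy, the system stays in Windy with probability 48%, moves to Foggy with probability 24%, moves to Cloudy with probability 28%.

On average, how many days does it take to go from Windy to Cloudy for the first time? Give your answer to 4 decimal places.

Let t(s) be the expected number of days to first reach Cloudy from state s, with t(Cloudy) = 0. Conditioning on the first day:
t(Foggy) = 1 + 0.4·t(Foggy) + 0.4·t(Windy)
t(Windy) = 1 + 0.24·t(Foggy) + 0.48·t(Windy)
Solving: t(Foggy) = 4.2593, t(Windy) = 3.8889.
Expected days from Windy to Cloudy: 3.8889.

3.8889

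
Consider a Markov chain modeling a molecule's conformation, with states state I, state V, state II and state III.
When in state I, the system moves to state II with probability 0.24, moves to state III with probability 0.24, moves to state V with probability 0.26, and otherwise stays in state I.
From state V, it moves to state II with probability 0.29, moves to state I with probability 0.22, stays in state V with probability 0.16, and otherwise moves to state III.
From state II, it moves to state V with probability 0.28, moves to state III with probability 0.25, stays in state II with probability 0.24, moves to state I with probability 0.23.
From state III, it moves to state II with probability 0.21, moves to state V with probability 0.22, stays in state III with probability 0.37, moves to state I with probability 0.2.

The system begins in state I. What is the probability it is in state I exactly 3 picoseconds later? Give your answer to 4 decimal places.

0.2256

Propagate the distribution vector 3 picoseconds from state I.
After 0 picoseconds: (1.0000, 0.0000, 0.0000, 0.0000)
After 1 picosecond: (0.2600, 0.2600, 0.2400, 0.2400)
After 2 picoseconds: (0.2280, 0.2292, 0.2458, 0.2970)
After 3 picoseconds: (0.2256, 0.2301, 0.2426, 0.3017)
P(in state I after 3 picoseconds) = 0.2256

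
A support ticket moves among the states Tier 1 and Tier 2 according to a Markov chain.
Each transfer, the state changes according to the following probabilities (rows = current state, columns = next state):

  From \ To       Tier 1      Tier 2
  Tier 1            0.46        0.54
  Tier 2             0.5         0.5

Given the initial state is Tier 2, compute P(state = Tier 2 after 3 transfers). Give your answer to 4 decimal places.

0.5192

Propagate the distribution vector 3 transfers from Tier 2.
After 0 transfers: (0.0000, 1.0000)
After 1 transfer: (0.5000, 0.5000)
After 2 transfers: (0.4800, 0.5200)
After 3 transfers: (0.4808, 0.5192)
P(in Tier 2 after 3 transfers) = 0.5192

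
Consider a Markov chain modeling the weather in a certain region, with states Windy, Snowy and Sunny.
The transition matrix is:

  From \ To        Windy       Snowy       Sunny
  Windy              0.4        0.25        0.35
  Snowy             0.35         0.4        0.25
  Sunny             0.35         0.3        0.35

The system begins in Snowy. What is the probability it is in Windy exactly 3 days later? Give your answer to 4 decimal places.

Propagate the distribution vector 3 days from Snowy.
After 0 days: (0.0000, 1.0000, 0.0000)
After 1 day: (0.3500, 0.4000, 0.2500)
After 2 days: (0.3675, 0.3225, 0.3100)
After 3 days: (0.3684, 0.3139, 0.3178)
P(in Windy after 3 days) = 0.3684

0.3684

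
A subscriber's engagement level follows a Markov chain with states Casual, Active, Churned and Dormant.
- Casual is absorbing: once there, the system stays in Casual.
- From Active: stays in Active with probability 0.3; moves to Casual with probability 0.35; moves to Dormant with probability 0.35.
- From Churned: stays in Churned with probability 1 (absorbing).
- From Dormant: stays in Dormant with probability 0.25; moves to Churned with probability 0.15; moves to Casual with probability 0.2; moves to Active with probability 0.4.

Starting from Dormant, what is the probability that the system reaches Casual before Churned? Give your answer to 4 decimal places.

0.7273

Let h(s) be the probability of absorption at Casual starting from transient state s. Then h(Casual) = 1 and h(Churned) = 0. By first-step analysis:
h(Active) = 0.35·1 + 0.3·h(Active) + 0.35·h(Dormant)
h(Dormant) = 0.2·1 + 0.4·h(Active) + 0.15·0 + 0.25·h(Dormant)
Solving: h(Active) = 0.8636, h(Dormant) = 0.7273.
Starting from Dormant, the probability is 0.7273.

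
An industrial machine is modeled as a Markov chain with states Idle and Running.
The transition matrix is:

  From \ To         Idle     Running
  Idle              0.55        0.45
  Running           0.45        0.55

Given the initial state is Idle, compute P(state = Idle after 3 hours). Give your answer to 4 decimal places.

Propagate the distribution vector 3 hours from Idle.
After 0 hours: (1.0000, 0.0000)
After 1 hour: (0.5500, 0.4500)
After 2 hours: (0.5050, 0.4950)
After 3 hours: (0.5005, 0.4995)
P(in Idle after 3 hours) = 0.5005

0.5005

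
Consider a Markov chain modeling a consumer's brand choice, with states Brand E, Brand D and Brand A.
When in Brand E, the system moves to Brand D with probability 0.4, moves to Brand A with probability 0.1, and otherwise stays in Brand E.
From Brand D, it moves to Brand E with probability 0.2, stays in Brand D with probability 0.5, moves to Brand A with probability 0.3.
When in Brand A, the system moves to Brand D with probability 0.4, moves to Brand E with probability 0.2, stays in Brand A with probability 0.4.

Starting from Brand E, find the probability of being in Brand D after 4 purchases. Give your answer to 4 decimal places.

Propagate the distribution vector 4 purchases from Brand E.
After 0 purchases: (1.0000, 0.0000, 0.0000)
After 1 purchase: (0.5000, 0.4000, 0.1000)
After 2 purchases: (0.3500, 0.4400, 0.2100)
After 3 purchases: (0.3050, 0.4440, 0.2510)
After 4 purchases: (0.2915, 0.4444, 0.2641)
P(in Brand D after 4 purchases) = 0.4444

0.4444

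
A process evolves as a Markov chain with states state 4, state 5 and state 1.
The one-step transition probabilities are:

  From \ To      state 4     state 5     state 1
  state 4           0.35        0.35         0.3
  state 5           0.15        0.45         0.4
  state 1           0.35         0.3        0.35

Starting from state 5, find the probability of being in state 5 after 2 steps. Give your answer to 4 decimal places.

Sum over the intermediate state after 1 step:
P = P(state 5→state 4)·P(state 4→state 5) + P(state 5→state 5)·P(state 5→state 5) + P(state 5→state 1)·P(state 1→state 5)
  = 0.15×0.35 + 0.45×0.45 + 0.4×0.3
  = 0.0525 + 0.2025 + 0.1200 = 0.3750

0.3750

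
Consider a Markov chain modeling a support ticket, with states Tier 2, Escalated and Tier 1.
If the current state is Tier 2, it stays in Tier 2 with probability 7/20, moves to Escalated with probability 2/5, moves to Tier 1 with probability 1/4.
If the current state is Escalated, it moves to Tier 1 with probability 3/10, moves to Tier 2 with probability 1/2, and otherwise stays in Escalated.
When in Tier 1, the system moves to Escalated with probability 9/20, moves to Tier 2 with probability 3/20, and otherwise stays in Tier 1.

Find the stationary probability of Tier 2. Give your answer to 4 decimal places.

Let the stationary distribution be π with π = πP and π_1 + π_2 + π_3 = 1.
π_1 = 0.35·π_1 + 0.5·π_2 + 0.15·π_3
π_2 = 0.4·π_1 + 0.2·π_2 + 0.45·π_3
Solving with the normalization constraint gives π = (0.3391, 0.3464, 0.3145).
So the stationary probability of Tier 2 is 0.3391.

0.3391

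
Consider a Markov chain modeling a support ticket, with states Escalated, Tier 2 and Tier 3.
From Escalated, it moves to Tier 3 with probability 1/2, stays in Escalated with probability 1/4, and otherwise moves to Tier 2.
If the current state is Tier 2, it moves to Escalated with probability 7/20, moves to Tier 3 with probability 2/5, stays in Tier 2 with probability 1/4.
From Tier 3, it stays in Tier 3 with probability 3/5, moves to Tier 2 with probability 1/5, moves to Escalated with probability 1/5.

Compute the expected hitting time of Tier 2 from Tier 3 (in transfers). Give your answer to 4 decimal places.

Let t(s) be the expected number of transfers to first reach Tier 2 from state s, with t(Tier 2) = 0. Conditioning on the first transfer:
t(Escalated) = 1 + 0.25·t(Escalated) + 0.5·t(Tier 3)
t(Tier 3) = 1 + 0.2·t(Escalated) + 0.6·t(Tier 3)
Solving: t(Escalated) = 4.5000, t(Tier 3) = 4.7500.
Expected transfers from Tier 3 to Tier 2: 4.7500.

4.7500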